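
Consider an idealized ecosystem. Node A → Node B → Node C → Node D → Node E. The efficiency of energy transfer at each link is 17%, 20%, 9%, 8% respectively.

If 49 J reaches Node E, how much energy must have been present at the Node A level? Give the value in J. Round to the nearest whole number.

Cumulative transfer efficiency: 0.17 × 0.2 × 0.09 × 0.08 = 0.0002448
Node A energy = 49 / 0.0002448 = 200163 J

200163 J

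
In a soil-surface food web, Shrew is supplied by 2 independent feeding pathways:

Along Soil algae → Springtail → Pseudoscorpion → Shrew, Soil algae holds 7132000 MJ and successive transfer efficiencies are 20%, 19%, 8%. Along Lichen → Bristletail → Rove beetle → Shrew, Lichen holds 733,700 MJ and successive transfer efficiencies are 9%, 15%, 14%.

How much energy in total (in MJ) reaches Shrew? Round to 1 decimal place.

Via Soil algae: 7132000 × 0.2 × 0.19 × 0.08 = 21681.28 MJ
Via Lichen: 733700 × 0.09 × 0.15 × 0.14 = 1386.693 MJ
Total at Shrew: 21681.28 + 1386.693 = 23067.973 MJ

23068.0 MJ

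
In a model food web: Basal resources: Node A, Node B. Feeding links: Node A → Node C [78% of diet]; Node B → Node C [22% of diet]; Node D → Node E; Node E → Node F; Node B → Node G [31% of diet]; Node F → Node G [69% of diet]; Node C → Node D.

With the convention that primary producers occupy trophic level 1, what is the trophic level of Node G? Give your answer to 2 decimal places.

4.76

Node C: 1 + (0.78×1 + 0.22×1) = 2
Node D: 1 + 2 = 3
Node E: 1 + 3 = 4
Node F: 1 + 4 = 5
Node G: 1 + (0.69×5 + 0.31×1) = 4.76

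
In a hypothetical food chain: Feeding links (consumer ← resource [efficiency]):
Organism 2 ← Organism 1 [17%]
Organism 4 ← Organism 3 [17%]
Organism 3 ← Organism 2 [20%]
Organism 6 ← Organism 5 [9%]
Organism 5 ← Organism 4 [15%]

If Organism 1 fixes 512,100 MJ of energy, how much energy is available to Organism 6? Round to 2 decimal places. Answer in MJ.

39.96 MJ

Organism 2: 512100 × 0.17 = 87057 MJ
Organism 3: 87057 × 0.2 = 17411.4 MJ
Organism 4: 17411.4 × 0.17 = 2959.938 MJ
Organism 5: 2959.938 × 0.15 = 443.9907 MJ
Organism 6: 443.9907 × 0.09 = 39.959163 MJ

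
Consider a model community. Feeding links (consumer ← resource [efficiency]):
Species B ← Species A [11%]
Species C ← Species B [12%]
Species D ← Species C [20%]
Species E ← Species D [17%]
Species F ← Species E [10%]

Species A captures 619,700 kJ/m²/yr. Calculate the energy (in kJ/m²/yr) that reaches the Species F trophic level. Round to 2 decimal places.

27.81 kJ/m²/yr

Species B: 619700 × 0.11 = 68167 kJ/m²/yr
Species C: 68167 × 0.12 = 8180.04 kJ/m²/yr
Species D: 8180.04 × 0.2 = 1636.008 kJ/m²/yr
Species E: 1636.008 × 0.17 = 278.12136 kJ/m²/yr
Species F: 278.12136 × 0.1 = 27.812136 kJ/m²/yr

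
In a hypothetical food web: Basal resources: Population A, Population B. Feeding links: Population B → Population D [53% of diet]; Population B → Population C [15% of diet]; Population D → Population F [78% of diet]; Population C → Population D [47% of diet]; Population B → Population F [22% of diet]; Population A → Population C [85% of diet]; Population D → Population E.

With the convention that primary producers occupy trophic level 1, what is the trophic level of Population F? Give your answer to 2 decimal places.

3.15

Population C: 1 + (0.15×1 + 0.85×1) = 2
Population D: 1 + (0.47×2 + 0.53×1) = 2.47
Population E: 1 + 2.47 = 3.47
Population F: 1 + (0.22×1 + 0.78×2.47) = 3.1466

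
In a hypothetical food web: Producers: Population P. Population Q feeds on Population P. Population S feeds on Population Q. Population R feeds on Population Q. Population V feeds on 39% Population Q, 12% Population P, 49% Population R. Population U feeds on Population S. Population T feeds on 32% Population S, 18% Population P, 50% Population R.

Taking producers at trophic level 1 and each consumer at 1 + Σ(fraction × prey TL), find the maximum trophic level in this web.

Population Q: 1 + 1 = 2
Population R: 1 + 2 = 3
Population S: 1 + 2 = 3
Population T: 1 + (0.32×3 + 0.18×1 + 0.5×3) = 3.64
Population U: 1 + 3 = 4
Population V: 1 + (0.39×2 + 0.12×1 + 0.49×3) = 3.37

4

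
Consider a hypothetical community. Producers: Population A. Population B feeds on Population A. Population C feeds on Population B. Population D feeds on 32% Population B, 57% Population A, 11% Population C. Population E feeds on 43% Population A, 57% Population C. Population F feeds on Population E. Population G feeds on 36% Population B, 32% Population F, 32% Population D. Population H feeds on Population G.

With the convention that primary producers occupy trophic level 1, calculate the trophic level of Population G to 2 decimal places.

3.86

Population B: 1 + 1 = 2
Population C: 1 + 2 = 3
Population D: 1 + (0.32×2 + 0.57×1 + 0.11×3) = 2.54
Population E: 1 + (0.43×1 + 0.57×3) = 3.14
Population F: 1 + 3.14 = 4.14
Population G: 1 + (0.36×2 + 0.32×4.14 + 0.32×2.54) = 3.8576
Population H: 1 + 3.8576 = 4.8576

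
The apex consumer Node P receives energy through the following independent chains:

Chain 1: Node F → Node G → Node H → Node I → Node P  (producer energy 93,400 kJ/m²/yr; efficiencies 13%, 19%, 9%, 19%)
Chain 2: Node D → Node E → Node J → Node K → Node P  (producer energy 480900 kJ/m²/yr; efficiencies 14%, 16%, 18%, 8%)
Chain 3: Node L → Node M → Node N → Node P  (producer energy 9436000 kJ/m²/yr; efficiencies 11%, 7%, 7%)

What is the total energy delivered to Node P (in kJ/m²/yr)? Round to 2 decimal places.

5280.57 kJ/m²/yr

Chain 1: 93400 × 0.13 × 0.19 × 0.09 × 0.19 = 39.449358 kJ/m²/yr
Chain 2: 480900 × 0.14 × 0.16 × 0.18 × 0.08 = 155.119104 kJ/m²/yr
Chain 3: 9436000 × 0.11 × 0.07 × 0.07 = 5086.004 kJ/m²/yr
Total at Node P: 39.449358 + 155.119104 + 5086.004 = 5280.572462 kJ/m²/yr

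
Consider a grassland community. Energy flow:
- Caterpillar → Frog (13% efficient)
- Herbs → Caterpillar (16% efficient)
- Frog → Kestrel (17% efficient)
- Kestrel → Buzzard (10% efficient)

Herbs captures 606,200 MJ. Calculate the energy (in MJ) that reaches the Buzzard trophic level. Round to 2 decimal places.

Caterpillar: 606200 × 0.16 = 96992 MJ
Frog: 96992 × 0.13 = 12608.96 MJ
Kestrel: 12608.96 × 0.17 = 2143.5232 MJ
Buzzard: 2143.5232 × 0.1 = 214.35232 MJ

214.35 MJ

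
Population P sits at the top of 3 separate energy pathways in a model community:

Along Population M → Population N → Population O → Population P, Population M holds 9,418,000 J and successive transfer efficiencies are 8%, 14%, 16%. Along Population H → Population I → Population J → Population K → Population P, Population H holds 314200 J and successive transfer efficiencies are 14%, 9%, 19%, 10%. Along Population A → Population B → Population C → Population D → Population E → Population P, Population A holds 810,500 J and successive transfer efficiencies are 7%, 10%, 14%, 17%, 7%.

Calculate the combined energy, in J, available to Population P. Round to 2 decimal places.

16961.73 J

Via Population M: 9418000 × 0.08 × 0.14 × 0.16 = 16877.056 J
Via Population H: 314200 × 0.14 × 0.09 × 0.19 × 0.1 = 75.21948 J
Via Population A: 810500 × 0.07 × 0.1 × 0.14 × 0.17 × 0.07 = 9.452051 J
Total at Population P: 16877.056 + 75.21948 + 9.452051 = 16961.727531 J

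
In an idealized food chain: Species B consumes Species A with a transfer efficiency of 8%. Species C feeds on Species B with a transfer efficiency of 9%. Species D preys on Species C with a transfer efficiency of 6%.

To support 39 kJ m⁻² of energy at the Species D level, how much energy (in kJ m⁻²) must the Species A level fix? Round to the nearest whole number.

90278 kJ m⁻²

Cumulative transfer efficiency: 0.08 × 0.09 × 0.06 = 0.000432
Species A energy = 39 / 0.000432 = 90278 kJ m⁻²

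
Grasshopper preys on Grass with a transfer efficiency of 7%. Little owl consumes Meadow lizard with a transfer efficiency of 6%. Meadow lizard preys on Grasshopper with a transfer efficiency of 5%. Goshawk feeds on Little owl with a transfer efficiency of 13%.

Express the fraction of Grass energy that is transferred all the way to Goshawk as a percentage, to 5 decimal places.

0.00273%

Product of link efficiencies: 0.07 × 0.05 × 0.06 × 0.13 = 0.0000273
As a percentage: 0.0000273 × 100 = 0.00273%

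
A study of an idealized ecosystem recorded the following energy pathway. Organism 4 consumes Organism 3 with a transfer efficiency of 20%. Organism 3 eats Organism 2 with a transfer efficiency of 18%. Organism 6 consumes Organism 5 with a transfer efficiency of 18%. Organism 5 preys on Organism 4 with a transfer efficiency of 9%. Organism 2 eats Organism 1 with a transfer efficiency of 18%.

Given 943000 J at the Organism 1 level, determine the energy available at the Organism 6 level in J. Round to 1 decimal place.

Organism 2: 943000 × 0.18 = 169740 J
Organism 3: 169740 × 0.18 = 30553.2 J
Organism 4: 30553.2 × 0.2 = 6110.64 J
Organism 5: 6110.64 × 0.09 = 549.9576 J
Organism 6: 549.9576 × 0.18 = 98.992368 J

99.0 J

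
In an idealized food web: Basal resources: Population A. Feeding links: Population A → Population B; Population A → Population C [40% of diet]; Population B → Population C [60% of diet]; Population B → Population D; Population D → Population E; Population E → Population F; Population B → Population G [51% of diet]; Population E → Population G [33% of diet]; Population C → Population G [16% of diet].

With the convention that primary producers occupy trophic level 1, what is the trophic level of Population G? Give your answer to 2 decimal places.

3.76

Population B: 1 + 1 = 2
Population C: 1 + (0.4×1 + 0.6×2) = 2.6
Population D: 1 + 2 = 3
Population E: 1 + 3 = 4
Population F: 1 + 4 = 5
Population G: 1 + (0.51×2 + 0.33×4 + 0.16×2.6) = 3.756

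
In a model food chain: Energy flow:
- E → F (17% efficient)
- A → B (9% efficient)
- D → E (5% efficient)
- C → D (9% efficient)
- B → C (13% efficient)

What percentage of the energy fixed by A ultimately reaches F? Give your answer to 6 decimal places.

Product of link efficiencies: 0.09 × 0.13 × 0.09 × 0.05 × 0.17 = 0.0000089505
As a percentage: 0.0000089505 × 100 = 0.000895%

0.000895%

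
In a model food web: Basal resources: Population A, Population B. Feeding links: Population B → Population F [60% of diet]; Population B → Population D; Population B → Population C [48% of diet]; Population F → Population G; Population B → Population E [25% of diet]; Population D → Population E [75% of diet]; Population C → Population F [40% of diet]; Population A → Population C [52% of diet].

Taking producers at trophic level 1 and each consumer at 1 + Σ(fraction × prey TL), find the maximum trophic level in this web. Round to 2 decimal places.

Population C: 1 + (0.52×1 + 0.48×1) = 2
Population D: 1 + 1 = 2
Population E: 1 + (0.25×1 + 0.75×2) = 2.75
Population F: 1 + (0.6×1 + 0.4×2) = 2.4
Population G: 1 + 2.4 = 3.4

3.40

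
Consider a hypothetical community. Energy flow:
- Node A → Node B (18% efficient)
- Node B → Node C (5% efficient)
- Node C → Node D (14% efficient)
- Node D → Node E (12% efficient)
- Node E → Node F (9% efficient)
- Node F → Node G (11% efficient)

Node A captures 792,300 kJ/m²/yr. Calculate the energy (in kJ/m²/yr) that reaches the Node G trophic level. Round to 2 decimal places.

Node B: 792300 × 0.18 = 142614 kJ/m²/yr
Node C: 142614 × 0.05 = 7130.7 kJ/m²/yr
Node D: 7130.7 × 0.14 = 998.298 kJ/m²/yr
Node E: 998.298 × 0.12 = 119.79576 kJ/m²/yr
Node F: 119.79576 × 0.09 = 10.7816184 kJ/m²/yr
Node G: 10.7816184 × 0.11 = 1.185978024 kJ/m²/yr

1.19 kJ/m²/yr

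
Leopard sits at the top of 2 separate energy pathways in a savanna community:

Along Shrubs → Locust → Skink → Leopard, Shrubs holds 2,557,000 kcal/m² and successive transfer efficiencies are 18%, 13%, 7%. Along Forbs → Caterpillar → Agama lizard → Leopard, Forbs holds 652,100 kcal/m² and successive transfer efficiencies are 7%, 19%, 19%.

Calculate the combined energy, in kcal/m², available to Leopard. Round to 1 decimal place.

5836.2 kcal/m²

Via Shrubs: 2557000 × 0.18 × 0.13 × 0.07 = 4188.366 kcal/m²
Via Forbs: 652100 × 0.07 × 0.19 × 0.19 = 1647.8567 kcal/m²
Total at Leopard: 4188.366 + 1647.8567 = 5836.2227 kcal/m²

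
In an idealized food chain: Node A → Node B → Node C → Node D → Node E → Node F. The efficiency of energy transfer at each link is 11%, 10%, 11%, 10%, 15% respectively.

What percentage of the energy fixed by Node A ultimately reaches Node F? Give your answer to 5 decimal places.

Product of link efficiencies: 0.11 × 0.1 × 0.11 × 0.1 × 0.15 = 0.00001815
As a percentage: 0.00001815 × 100 = 0.00182%

0.00182%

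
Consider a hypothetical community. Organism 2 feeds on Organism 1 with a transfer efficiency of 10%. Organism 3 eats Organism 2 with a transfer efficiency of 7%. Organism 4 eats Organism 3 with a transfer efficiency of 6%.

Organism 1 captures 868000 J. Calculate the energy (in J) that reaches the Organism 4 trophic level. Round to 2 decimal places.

Organism 2: 868000 × 0.1 = 86800 J
Organism 3: 86800 × 0.07 = 6076 J
Organism 4: 6076 × 0.06 = 364.56 J

364.56 J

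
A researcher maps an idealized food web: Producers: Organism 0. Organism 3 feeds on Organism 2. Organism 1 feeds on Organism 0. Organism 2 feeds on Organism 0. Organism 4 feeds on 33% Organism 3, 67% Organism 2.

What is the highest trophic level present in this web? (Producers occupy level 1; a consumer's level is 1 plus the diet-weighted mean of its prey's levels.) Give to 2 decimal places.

Organism 1: 1 + 1 = 2
Organism 2: 1 + 1 = 2
Organism 3: 1 + 2 = 3
Organism 4: 1 + (0.33×3 + 0.67×2) = 3.33

3.33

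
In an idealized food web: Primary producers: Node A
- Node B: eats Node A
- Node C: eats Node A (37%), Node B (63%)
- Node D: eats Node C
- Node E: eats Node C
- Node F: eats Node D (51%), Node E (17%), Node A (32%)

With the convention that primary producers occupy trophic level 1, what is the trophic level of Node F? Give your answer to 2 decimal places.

Node B: 1 + 1 = 2
Node C: 1 + (0.37×1 + 0.63×2) = 2.63
Node D: 1 + 2.63 = 3.63
Node E: 1 + 2.63 = 3.63
Node F: 1 + (0.51×3.63 + 0.17×3.63 + 0.32×1) = 3.7884

3.79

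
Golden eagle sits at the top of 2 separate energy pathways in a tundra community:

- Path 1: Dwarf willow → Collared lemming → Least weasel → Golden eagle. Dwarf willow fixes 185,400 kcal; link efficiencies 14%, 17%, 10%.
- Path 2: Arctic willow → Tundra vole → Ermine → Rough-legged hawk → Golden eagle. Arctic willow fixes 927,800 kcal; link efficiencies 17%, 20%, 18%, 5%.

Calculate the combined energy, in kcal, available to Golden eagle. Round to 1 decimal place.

725.2 kcal

Path 1: 185400 × 0.14 × 0.17 × 0.1 = 441.252 kcal
Path 2: 927800 × 0.17 × 0.2 × 0.18 × 0.05 = 283.9068 kcal
Total at Golden eagle: 441.252 + 283.9068 = 725.1588 kcal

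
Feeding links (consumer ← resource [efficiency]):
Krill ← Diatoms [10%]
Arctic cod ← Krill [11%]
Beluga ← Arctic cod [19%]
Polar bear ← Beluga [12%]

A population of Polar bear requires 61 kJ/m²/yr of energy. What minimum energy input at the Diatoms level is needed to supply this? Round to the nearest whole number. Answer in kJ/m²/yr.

243222 kJ/m²/yr

Cumulative transfer efficiency: 0.1 × 0.11 × 0.19 × 0.12 = 0.0002508
Diatoms energy = 61 / 0.0002508 = 243222 kJ/m²/yr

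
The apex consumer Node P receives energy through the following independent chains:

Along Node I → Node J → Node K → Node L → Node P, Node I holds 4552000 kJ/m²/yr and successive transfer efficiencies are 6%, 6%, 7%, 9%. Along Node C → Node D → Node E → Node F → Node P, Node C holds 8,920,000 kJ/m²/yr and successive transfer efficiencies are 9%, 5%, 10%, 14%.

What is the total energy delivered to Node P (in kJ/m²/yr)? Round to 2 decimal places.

Via Node I: 4552000 × 0.06 × 0.06 × 0.07 × 0.09 = 103.23936 kJ/m²/yr
Via Node C: 8920000 × 0.09 × 0.05 × 0.1 × 0.14 = 561.96 kJ/m²/yr
Total at Node P: 103.23936 + 561.96 = 665.19936 kJ/m²/yr

665.20 kJ/m²/yr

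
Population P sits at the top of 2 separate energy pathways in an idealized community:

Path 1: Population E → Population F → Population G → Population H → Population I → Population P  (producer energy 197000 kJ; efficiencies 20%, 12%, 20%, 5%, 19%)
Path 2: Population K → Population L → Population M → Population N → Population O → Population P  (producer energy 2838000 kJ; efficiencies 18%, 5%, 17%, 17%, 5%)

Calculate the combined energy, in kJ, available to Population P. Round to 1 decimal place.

45.9 kJ

Path 1: 197000 × 0.2 × 0.12 × 0.2 × 0.05 × 0.19 = 8.9832 kJ
Path 2: 2838000 × 0.18 × 0.05 × 0.17 × 0.17 × 0.05 = 36.90819 kJ
Total at Population P: 8.9832 + 36.90819 = 45.89139 kJ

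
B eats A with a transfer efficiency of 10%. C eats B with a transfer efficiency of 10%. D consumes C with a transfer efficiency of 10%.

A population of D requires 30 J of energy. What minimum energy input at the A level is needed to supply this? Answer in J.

30000 J

Cumulative transfer efficiency: 0.1 × 0.1 × 0.1 = 0.001
A energy = 30 / 0.001 = 30000 J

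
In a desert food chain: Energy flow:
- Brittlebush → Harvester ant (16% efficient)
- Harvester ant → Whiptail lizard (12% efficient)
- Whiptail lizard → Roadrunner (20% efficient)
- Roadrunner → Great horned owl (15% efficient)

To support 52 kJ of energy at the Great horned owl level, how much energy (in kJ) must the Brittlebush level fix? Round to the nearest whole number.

Cumulative transfer efficiency: 0.16 × 0.12 × 0.2 × 0.15 = 0.000576
Brittlebush energy = 52 / 0.000576 = 90278 kJ

90278 kJ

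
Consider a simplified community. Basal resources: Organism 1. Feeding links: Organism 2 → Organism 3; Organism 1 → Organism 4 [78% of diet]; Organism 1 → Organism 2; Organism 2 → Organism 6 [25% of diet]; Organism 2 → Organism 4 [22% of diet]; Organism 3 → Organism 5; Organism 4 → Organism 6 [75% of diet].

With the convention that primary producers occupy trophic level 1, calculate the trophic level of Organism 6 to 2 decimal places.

3.17

Organism 2: 1 + 1 = 2
Organism 3: 1 + 2 = 3
Organism 4: 1 + (0.22×2 + 0.78×1) = 2.22
Organism 5: 1 + 3 = 4
Organism 6: 1 + (0.25×2 + 0.75×2.22) = 3.165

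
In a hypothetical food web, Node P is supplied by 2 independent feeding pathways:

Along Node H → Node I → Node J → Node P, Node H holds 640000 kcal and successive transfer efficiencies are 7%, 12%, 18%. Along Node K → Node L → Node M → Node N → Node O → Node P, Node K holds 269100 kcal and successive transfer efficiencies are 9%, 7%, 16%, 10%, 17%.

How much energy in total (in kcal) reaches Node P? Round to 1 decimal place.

972.3 kcal

Via Node H: 640000 × 0.07 × 0.12 × 0.18 = 967.68 kcal
Via Node K: 269100 × 0.09 × 0.07 × 0.16 × 0.1 × 0.17 = 4.6112976 kcal
Total at Node P: 967.68 + 4.6112976 = 972.2912976 kcal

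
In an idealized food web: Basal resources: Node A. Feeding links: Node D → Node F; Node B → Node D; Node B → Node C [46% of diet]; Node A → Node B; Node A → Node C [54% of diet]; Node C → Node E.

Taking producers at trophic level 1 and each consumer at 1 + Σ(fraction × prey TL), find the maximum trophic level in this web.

4

Node B: 1 + 1 = 2
Node C: 1 + (0.46×2 + 0.54×1) = 2.46
Node D: 1 + 2 = 3
Node E: 1 + 2.46 = 3.46
Node F: 1 + 3 = 4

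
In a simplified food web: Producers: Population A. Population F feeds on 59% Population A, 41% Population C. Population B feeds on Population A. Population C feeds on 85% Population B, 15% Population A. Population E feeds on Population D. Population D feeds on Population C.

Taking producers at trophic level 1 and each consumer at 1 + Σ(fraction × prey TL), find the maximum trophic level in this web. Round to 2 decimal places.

Population B: 1 + 1 = 2
Population C: 1 + (0.85×2 + 0.15×1) = 2.85
Population D: 1 + 2.85 = 3.85
Population E: 1 + 3.85 = 4.85
Population F: 1 + (0.59×1 + 0.41×2.85) = 2.7585

4.85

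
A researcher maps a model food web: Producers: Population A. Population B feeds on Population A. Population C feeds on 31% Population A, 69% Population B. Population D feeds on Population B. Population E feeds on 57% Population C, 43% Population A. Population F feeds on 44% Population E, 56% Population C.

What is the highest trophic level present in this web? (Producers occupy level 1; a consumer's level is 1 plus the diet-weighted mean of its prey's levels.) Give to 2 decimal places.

3.81

Population B: 1 + 1 = 2
Population C: 1 + (0.31×1 + 0.69×2) = 2.69
Population D: 1 + 2 = 3
Population E: 1 + (0.57×2.69 + 0.43×1) = 2.9633
Population F: 1 + (0.44×2.9633 + 0.56×2.69) = 3.810252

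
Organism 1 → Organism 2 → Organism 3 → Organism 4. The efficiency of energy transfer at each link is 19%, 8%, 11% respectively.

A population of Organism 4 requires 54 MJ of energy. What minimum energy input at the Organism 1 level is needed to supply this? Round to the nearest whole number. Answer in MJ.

Cumulative transfer efficiency: 0.19 × 0.08 × 0.11 = 0.001672
Organism 1 energy = 54 / 0.001672 = 32297 MJ

32297 MJ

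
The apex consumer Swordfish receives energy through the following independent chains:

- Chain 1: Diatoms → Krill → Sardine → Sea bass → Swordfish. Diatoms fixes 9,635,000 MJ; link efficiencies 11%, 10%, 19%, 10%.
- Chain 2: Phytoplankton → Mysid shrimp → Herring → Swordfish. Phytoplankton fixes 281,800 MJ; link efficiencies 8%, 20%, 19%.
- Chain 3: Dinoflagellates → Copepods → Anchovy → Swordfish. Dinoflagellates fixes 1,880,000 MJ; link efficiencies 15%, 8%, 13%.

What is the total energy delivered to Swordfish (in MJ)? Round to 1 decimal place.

Chain 1: 9635000 × 0.11 × 0.1 × 0.19 × 0.1 = 2013.715 MJ
Chain 2: 281800 × 0.08 × 0.2 × 0.19 = 856.672 MJ
Chain 3: 1880000 × 0.15 × 0.08 × 0.13 = 2932.8 MJ
Total at Swordfish: 2013.715 + 856.672 + 2932.8 = 5803.187 MJ

5803.2 MJ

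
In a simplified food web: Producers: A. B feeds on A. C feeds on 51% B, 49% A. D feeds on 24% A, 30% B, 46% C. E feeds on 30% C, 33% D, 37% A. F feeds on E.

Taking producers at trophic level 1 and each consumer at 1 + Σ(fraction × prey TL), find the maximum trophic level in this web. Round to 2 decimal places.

B: 1 + 1 = 2
C: 1 + (0.51×2 + 0.49×1) = 2.51
D: 1 + (0.24×1 + 0.3×2 + 0.46×2.51) = 2.9946
E: 1 + (0.3×2.51 + 0.33×2.9946 + 0.37×1) = 3.111218
F: 1 + 3.111218 = 4.111218

4.11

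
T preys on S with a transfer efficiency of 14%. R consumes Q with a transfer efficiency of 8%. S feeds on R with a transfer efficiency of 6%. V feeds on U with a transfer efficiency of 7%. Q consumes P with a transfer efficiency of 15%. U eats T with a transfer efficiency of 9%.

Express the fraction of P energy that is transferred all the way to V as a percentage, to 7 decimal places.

Product of link efficiencies: 0.15 × 0.08 × 0.06 × 0.14 × 0.09 × 0.07 = 0.00000063504
As a percentage: 0.00000063504 × 100 = 0.0000635%

0.0000635%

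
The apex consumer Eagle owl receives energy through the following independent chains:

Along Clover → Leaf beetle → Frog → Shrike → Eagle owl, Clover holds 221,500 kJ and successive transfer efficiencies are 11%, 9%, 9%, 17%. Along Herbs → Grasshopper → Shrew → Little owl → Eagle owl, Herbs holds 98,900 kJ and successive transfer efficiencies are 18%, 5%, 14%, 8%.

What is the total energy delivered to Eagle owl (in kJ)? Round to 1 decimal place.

Via Clover: 221500 × 0.11 × 0.09 × 0.09 × 0.17 = 33.550605 kJ
Via Herbs: 98900 × 0.18 × 0.05 × 0.14 × 0.08 = 9.96912 kJ
Total at Eagle owl: 33.550605 + 9.96912 = 43.519725 kJ

43.5 kJ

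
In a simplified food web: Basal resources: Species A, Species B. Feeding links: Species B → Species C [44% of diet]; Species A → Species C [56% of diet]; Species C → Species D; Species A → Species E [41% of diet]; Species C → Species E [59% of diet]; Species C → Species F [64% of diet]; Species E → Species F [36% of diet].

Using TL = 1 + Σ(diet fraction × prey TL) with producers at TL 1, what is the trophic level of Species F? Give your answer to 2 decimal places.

Species C: 1 + (0.44×1 + 0.56×1) = 2
Species D: 1 + 2 = 3
Species E: 1 + (0.41×1 + 0.59×2) = 2.59
Species F: 1 + (0.64×2 + 0.36×2.59) = 3.2124

3.21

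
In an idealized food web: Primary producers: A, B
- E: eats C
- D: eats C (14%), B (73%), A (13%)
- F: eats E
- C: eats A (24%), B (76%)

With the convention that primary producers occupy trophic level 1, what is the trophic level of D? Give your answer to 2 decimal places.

2.14

C: 1 + (0.24×1 + 0.76×1) = 2
D: 1 + (0.14×2 + 0.73×1 + 0.13×1) = 2.14
E: 1 + 2 = 3
F: 1 + 3 = 4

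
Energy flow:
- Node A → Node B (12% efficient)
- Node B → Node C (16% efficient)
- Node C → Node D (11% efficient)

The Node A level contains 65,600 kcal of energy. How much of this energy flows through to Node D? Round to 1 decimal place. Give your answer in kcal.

138.5 kcal

Node B: 65600 × 0.12 = 7872 kcal
Node C: 7872 × 0.16 = 1259.52 kcal
Node D: 1259.52 × 0.11 = 138.5472 kcal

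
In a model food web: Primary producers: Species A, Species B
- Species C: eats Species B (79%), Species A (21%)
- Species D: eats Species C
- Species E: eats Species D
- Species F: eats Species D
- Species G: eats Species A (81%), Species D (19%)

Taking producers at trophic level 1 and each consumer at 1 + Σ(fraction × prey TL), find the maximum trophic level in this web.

4

Species C: 1 + (0.79×1 + 0.21×1) = 2
Species D: 1 + 2 = 3
Species E: 1 + 3 = 4
Species F: 1 + 3 = 4
Species G: 1 + (0.81×1 + 0.19×3) = 2.38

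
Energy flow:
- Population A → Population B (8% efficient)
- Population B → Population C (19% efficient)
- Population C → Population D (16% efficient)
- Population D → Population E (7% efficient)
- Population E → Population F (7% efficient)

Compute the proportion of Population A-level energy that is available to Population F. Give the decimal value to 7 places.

Product of link efficiencies: 0.08 × 0.19 × 0.16 × 0.07 × 0.07 = 0.0000119168

0.0000119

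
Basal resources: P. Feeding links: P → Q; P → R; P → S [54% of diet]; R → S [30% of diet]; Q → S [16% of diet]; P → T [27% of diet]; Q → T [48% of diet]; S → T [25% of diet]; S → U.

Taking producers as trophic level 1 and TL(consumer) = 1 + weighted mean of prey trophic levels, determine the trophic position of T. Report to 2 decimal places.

2.85

Q: 1 + 1 = 2
R: 1 + 1 = 2
S: 1 + (0.54×1 + 0.3×2 + 0.16×2) = 2.46
T: 1 + (0.27×1 + 0.48×2 + 0.25×2.46) = 2.845
U: 1 + 2.46 = 3.46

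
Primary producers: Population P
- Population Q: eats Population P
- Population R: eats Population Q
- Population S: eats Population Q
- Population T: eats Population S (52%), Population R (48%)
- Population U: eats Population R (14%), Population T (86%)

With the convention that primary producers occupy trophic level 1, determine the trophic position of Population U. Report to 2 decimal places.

4.86

Population Q: 1 + 1 = 2
Population R: 1 + 2 = 3
Population S: 1 + 2 = 3
Population T: 1 + (0.52×3 + 0.48×3) = 4
Population U: 1 + (0.14×3 + 0.86×4) = 4.86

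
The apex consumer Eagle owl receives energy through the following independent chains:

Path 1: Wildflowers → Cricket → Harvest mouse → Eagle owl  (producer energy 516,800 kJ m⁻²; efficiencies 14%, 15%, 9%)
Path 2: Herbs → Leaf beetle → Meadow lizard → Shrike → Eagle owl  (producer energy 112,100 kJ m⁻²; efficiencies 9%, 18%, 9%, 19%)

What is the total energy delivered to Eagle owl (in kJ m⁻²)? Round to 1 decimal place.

1007.8 kJ m⁻²

Path 1: 516800 × 0.14 × 0.15 × 0.09 = 976.752 kJ m⁻²
Path 2: 112100 × 0.09 × 0.18 × 0.09 × 0.19 = 31.053942 kJ m⁻²
Total at Eagle owl: 976.752 + 31.053942 = 1007.805942 kJ m⁻²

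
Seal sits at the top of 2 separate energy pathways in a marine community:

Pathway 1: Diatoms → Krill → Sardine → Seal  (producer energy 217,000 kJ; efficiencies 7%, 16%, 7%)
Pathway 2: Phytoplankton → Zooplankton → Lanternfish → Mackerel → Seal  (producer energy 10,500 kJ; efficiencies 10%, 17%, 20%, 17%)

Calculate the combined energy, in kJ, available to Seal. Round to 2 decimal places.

176.20 kJ

Pathway 1: 217000 × 0.07 × 0.16 × 0.07 = 170.128 kJ
Pathway 2: 10500 × 0.1 × 0.17 × 0.2 × 0.17 = 6.069 kJ
Total at Seal: 170.128 + 6.069 = 176.197 kJ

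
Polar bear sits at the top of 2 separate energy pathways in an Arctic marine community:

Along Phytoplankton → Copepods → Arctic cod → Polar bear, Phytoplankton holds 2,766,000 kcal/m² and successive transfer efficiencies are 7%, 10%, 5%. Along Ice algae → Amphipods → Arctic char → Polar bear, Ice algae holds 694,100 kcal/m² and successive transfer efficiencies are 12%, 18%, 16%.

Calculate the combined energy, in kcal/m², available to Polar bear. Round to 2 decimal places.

3366.91 kcal/m²

Via Phytoplankton: 2766000 × 0.07 × 0.1 × 0.05 = 968.1 kcal/m²
Via Ice algae: 694100 × 0.12 × 0.18 × 0.16 = 2398.8096 kcal/m²
Total at Polar bear: 968.1 + 2398.8096 = 3366.9096 kcal/m²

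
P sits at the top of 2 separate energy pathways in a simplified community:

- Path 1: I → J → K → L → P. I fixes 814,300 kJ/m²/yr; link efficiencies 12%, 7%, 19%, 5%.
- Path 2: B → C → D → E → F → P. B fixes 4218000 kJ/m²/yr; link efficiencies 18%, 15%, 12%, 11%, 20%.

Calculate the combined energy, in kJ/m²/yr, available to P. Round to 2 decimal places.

365.64 kJ/m²/yr

Path 1: 814300 × 0.12 × 0.07 × 0.19 × 0.05 = 64.98114 kJ/m²/yr
Path 2: 4218000 × 0.18 × 0.15 × 0.12 × 0.11 × 0.2 = 300.65904 kJ/m²/yr
Total at P: 64.98114 + 300.65904 = 365.64018 kJ/m²/yr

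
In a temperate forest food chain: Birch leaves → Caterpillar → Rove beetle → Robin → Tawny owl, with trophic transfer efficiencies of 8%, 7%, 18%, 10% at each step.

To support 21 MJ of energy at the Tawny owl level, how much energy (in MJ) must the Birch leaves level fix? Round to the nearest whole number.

208333 MJ

Cumulative transfer efficiency: 0.08 × 0.07 × 0.18 × 0.1 = 0.0001008
Birch leaves energy = 21 / 0.0001008 = 208333 MJ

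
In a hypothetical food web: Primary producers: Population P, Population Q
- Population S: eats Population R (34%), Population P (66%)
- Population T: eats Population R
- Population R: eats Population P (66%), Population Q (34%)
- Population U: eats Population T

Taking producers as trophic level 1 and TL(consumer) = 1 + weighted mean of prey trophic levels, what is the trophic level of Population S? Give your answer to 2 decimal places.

Population R: 1 + (0.66×1 + 0.34×1) = 2
Population S: 1 + (0.34×2 + 0.66×1) = 2.34
Population T: 1 + 2 = 3
Population U: 1 + 3 = 4

2.34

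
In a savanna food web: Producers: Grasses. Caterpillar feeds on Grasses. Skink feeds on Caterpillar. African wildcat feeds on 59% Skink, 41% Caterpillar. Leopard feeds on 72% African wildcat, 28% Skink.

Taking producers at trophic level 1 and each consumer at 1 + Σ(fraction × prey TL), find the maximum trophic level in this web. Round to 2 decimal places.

Caterpillar: 1 + 1 = 2
Skink: 1 + 2 = 3
African wildcat: 1 + (0.59×3 + 0.41×2) = 3.59
Leopard: 1 + (0.72×3.59 + 0.28×3) = 4.4248

4.42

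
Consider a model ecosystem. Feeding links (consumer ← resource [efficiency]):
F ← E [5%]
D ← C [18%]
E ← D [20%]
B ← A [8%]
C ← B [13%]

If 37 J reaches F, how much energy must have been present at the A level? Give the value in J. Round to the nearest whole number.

1976496 J

Cumulative transfer efficiency: 0.08 × 0.13 × 0.18 × 0.2 × 0.05 = 0.00001872
A energy = 37 / 0.00001872 = 1976496 J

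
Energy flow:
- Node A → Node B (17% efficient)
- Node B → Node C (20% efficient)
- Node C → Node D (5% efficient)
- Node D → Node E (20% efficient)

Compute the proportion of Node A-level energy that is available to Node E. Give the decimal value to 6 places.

Product of link efficiencies: 0.17 × 0.2 × 0.05 × 0.2 = 0.00034

0.000340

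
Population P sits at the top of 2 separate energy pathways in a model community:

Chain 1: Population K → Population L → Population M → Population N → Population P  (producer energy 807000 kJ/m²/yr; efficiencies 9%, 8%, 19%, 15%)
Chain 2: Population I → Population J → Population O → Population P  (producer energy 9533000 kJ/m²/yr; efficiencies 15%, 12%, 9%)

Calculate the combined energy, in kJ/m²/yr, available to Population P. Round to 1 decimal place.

Chain 1: 807000 × 0.09 × 0.08 × 0.19 × 0.15 = 165.5964 kJ/m²/yr
Chain 2: 9533000 × 0.15 × 0.12 × 0.09 = 15443.46 kJ/m²/yr
Total at Population P: 165.5964 + 15443.46 = 15609.0564 kJ/m²/yr

15609.1 kJ/m²/yr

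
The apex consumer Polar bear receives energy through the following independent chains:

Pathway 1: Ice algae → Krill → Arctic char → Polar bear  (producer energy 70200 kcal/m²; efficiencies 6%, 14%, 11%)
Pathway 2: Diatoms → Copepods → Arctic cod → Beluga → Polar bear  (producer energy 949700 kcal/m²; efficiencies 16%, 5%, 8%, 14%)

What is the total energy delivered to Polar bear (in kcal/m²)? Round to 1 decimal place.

150.0 kcal/m²

Pathway 1: 70200 × 0.06 × 0.14 × 0.11 = 64.8648 kcal/m²
Pathway 2: 949700 × 0.16 × 0.05 × 0.08 × 0.14 = 85.09312 kcal/m²
Total at Polar bear: 64.8648 + 85.09312 = 149.95792 kcal/m²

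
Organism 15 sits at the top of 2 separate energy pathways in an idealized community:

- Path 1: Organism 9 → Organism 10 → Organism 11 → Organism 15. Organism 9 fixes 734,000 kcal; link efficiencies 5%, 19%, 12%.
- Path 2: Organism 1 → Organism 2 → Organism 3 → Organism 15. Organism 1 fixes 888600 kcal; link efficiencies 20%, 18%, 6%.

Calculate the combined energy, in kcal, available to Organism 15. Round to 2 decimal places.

2756.14 kcal

Path 1: 734000 × 0.05 × 0.19 × 0.12 = 836.76 kcal
Path 2: 888600 × 0.2 × 0.18 × 0.06 = 1919.376 kcal
Total at Organism 15: 836.76 + 1919.376 = 2756.136 kcal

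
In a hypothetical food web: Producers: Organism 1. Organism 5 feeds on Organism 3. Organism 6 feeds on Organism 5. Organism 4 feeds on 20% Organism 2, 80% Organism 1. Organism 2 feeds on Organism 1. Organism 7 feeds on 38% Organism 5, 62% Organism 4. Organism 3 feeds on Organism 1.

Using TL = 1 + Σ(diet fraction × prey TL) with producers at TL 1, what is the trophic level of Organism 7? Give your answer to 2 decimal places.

Organism 2: 1 + 1 = 2
Organism 3: 1 + 1 = 2
Organism 4: 1 + (0.2×2 + 0.8×1) = 2.2
Organism 5: 1 + 2 = 3
Organism 6: 1 + 3 = 4
Organism 7: 1 + (0.38×3 + 0.62×2.2) = 3.504

3.50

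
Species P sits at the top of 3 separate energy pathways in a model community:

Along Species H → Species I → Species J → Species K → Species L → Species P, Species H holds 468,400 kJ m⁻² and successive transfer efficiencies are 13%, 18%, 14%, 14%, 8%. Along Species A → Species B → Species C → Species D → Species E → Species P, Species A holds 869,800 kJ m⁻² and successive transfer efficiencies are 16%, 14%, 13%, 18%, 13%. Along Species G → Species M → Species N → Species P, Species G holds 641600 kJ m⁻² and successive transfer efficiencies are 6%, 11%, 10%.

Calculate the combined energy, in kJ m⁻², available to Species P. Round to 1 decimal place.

499.9 kJ m⁻²

Via Species H: 468400 × 0.13 × 0.18 × 0.14 × 0.14 × 0.08 = 17.18615808 kJ m⁻²
Via Species A: 869800 × 0.16 × 0.14 × 0.13 × 0.18 × 0.13 = 59.26886784 kJ m⁻²
Via Species G: 641600 × 0.06 × 0.11 × 0.1 = 423.456 kJ m⁻²
Total at Species P: 17.18615808 + 59.26886784 + 423.456 = 499.91102592 kJ m⁻²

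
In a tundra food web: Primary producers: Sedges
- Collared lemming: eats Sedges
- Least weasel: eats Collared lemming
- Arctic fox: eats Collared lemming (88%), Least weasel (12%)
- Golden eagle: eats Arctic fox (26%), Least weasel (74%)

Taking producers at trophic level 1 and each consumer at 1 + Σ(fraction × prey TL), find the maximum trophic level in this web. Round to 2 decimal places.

4.03

Collared lemming: 1 + 1 = 2
Least weasel: 1 + 2 = 3
Arctic fox: 1 + (0.88×2 + 0.12×3) = 3.12
Golden eagle: 1 + (0.26×3.12 + 0.74×3) = 4.0312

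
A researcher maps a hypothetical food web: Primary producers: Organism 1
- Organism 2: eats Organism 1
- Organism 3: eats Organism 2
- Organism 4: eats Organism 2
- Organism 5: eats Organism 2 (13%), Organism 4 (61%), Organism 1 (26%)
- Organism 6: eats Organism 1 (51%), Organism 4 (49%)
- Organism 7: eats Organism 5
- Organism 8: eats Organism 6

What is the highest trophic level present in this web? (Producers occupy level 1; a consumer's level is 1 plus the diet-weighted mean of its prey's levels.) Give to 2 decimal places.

Organism 2: 1 + 1 = 2
Organism 3: 1 + 2 = 3
Organism 4: 1 + 2 = 3
Organism 5: 1 + (0.13×2 + 0.61×3 + 0.26×1) = 3.35
Organism 6: 1 + (0.51×1 + 0.49×3) = 2.98
Organism 7: 1 + 3.35 = 4.35
Organism 8: 1 + 2.98 = 3.98

4.35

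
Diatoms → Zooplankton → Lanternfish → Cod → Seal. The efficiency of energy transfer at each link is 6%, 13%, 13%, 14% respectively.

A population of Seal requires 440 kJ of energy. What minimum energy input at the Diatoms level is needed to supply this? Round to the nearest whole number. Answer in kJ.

3099465 kJ

Cumulative transfer efficiency: 0.06 × 0.13 × 0.13 × 0.14 = 0.00014196
Diatoms energy = 440 / 0.00014196 = 3099465 kJ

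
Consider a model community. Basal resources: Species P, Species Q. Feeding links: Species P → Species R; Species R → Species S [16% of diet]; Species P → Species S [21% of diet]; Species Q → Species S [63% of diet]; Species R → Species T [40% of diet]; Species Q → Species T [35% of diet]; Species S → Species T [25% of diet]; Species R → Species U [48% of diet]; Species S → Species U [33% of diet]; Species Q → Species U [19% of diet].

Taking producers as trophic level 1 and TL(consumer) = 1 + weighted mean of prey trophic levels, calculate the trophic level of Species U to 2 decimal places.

2.86

Species R: 1 + 1 = 2
Species S: 1 + (0.16×2 + 0.21×1 + 0.63×1) = 2.16
Species T: 1 + (0.4×2 + 0.35×1 + 0.25×2.16) = 2.69
Species U: 1 + (0.48×2 + 0.33×2.16 + 0.19×1) = 2.8628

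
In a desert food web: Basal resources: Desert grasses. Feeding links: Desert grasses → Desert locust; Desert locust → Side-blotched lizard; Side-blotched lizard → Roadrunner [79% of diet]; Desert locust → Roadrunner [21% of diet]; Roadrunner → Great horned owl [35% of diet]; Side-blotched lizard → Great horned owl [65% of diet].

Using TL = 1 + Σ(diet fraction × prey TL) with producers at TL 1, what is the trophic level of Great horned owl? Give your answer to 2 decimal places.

Desert locust: 1 + 1 = 2
Side-blotched lizard: 1 + 2 = 3
Roadrunner: 1 + (0.79×3 + 0.21×2) = 3.79
Great horned owl: 1 + (0.35×3.79 + 0.65×3) = 4.2765

4.28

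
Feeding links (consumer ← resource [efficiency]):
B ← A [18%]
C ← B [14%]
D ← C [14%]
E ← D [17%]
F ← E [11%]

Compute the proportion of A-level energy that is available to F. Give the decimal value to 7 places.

Product of link efficiencies: 0.18 × 0.14 × 0.14 × 0.17 × 0.11 = 0.0000659736

0.0000660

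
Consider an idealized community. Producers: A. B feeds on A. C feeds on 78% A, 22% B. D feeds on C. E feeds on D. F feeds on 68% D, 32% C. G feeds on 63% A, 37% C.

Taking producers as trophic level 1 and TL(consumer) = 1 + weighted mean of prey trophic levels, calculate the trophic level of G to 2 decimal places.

2.45

B: 1 + 1 = 2
C: 1 + (0.78×1 + 0.22×2) = 2.22
D: 1 + 2.22 = 3.22
E: 1 + 3.22 = 4.22
F: 1 + (0.68×3.22 + 0.32×2.22) = 3.9
G: 1 + (0.63×1 + 0.37×2.22) = 2.4514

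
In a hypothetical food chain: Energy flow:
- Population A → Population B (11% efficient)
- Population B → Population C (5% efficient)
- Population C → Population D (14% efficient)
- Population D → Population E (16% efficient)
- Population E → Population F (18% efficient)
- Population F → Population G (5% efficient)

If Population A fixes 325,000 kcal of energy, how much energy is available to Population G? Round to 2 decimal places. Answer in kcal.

0.36 kcal

Population B: 325000 × 0.11 = 35750 kcal
Population C: 35750 × 0.05 = 1787.5 kcal
Population D: 1787.5 × 0.14 = 250.25 kcal
Population E: 250.25 × 0.16 = 40.04 kcal
Population F: 40.04 × 0.18 = 7.2072 kcal
Population G: 7.2072 × 0.05 = 0.36036 kcal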